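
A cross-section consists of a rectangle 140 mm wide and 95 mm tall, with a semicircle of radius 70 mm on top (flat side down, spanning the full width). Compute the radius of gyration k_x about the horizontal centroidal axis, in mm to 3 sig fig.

Decompose the section into non-overlapping parts with the origin at the bottom-left of its bounding rectangle.
Rectangular body: 140 × 95, A = 13 300 mm², y = 47.5 mm, Ī = 10 002 708 mm⁴.
Semicircular cap: semicircle r = 70, A = 7696.9 mm², y = 124.71 mm, Ī = 2 635 265 mm⁴.
Centroid: ȳ = ΣA·y / ΣA = 75.803 mm.
Transfer each piece to the horizontal centroidal axis using Ī + A·d² with d = y − 75.803:
  rectangular body: d = -28.303 mm → contributes +20 656 596 mm⁴
  semicircular cap: d = 48.906 mm → contributes +21 044 840 mm⁴
Total I = 41 701 436 mm⁴.
Radius of gyration: k = √(I/A) = √(41 701 436 / 20 997) = 44.565 mm.

k_x ≈ 44.6 mm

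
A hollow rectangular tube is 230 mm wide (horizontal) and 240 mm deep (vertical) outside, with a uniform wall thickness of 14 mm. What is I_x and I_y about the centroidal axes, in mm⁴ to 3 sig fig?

Break the section into simple shapes (no overlaps), measuring from the bottom-left corner of the bounding box.
Outer rectangle: 230 × 240, A = 55 200 mm², y = 120 mm, Ī = 264 960 000 mm⁴.
Inner void (subtracted): 202 × 212, A = 42 824 mm², y = 120 mm, Ī = 160 390 155 mm⁴.
By symmetry the centroid is at mid-height, ȳ = 120 mm.
All pieces are centred on the centroidal x-axis, so I = ΣĪ (holes subtracted) = 104 569 845 mm⁴.
Repeating about the centroidal y-axis gives I_y = 97 724 125 mm⁴.

I_x ≈ 1.05 × 10⁸ mm⁴, I_y ≈ 9.77 × 10⁷ mm⁴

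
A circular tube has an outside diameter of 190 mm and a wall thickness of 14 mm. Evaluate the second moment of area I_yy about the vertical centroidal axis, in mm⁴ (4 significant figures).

Split into non-overlapping primitives; take the origin at the lower-left of the bounding box.
Outer circle: ⌀190, A = 28352.9 mm², x = 95 mm, Ī = 63 971 171 mm⁴.
Bore (subtracted): ⌀162, A = 20 612 mm², x = 95 mm, Ī = 33 808 816 mm⁴.
By symmetry the centroid is at mid-width, x̄ = 95 mm.
All pieces are centred on the vertical centroidal axis, so I = ΣĪ (holes subtracted) = 30 162 356 mm⁴.

I_yy ≈ 3.016 × 10⁷ mm⁴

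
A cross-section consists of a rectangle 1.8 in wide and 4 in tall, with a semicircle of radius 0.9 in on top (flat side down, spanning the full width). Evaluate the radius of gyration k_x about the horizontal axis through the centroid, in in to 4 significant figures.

k_x ≈ 1.366 in

Split into non-overlapping primitives; take the origin at the lower-left of the bounding box.
Rectangular body: 1.8 × 4, A = 7.2 in², y = 2 in, Ī = 9.6 in⁴.
Semicircular cap: semicircle r = 0.9, A = 1.27235 in², y = 4.38197 in, Ī = 0.0720115 in⁴.
Centroid: ȳ = ΣA·y / ΣA = 2.35772 in.
Transfer each piece to the horizontal axis through the centroid using Ī + A·d² with d = y − 2.35772:
  rectangular body: d = -0.357716 in → contributes +10.5213 in⁴
  semicircular cap: d = 2.02426 in → contributes +5.28559 in⁴
Total I = 15.8069 in⁴.
Radius of gyration: k = √(I/A) = √(15.8069 / 8.47235) = 1.36591 in.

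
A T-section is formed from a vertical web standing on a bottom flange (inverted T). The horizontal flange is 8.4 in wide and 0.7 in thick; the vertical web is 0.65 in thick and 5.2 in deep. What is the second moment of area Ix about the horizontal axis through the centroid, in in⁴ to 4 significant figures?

Decompose the section into non-overlapping parts with the origin at the bottom-left of its bounding rectangle.
Flange: 8.4 × 0.7, A = 5.88 in², y = 0.35 in, Ī = 0.2401 in⁴.
Web: 0.65 × 5.2, A = 3.38 in², y = 3.3 in, Ī = 7.61627 in⁴.
Centroid: ȳ = ΣA·y / ΣA = 1.42678 in.
Transfer each piece to the horizontal axis through the centroid using Ī + A·d² with d = y − 1.42678:
  flange: d = -1.07678 in → contributes +7.05772 in⁴
  web: d = 1.87322 in → contributes +19.4765 in⁴
Total I = 26.5342 in⁴.

Ix ≈ 26.53 in⁴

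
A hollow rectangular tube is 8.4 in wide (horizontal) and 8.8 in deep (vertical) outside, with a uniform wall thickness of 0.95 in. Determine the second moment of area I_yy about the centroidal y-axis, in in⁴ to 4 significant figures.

Break the section into simple shapes (no overlaps), measuring from the bottom-left corner of the bounding box.
Outer rectangle: 8.4 × 8.8, A = 73.92 in², x = 4.2 in, Ī = 434.65 in⁴.
Inner void (subtracted): 6.5 × 6.9, A = 44.85 in², x = 4.2 in, Ī = 157.909 in⁴.
By symmetry the centroid is at mid-width, x̄ = 4.2 in.
All pieces are centred on the centroidal y-axis, so I = ΣĪ (holes subtracted) = 276.74 in⁴.

I_yy ≈ 276.7 in⁴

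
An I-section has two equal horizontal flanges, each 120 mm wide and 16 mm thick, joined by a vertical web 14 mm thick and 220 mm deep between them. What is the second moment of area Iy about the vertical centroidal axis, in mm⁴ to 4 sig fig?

Treat the section as a set of non-overlapping primitives; coordinates are from the bounding-box lower-left.
Bottom flange: 120 × 16, A = 1 920 mm², x = 60 mm, Ī = 2 304 000 mm⁴.
Web: 14 × 220, A = 3 080 mm², x = 60 mm, Ī = 50306.7 mm⁴.
Top flange: 120 × 16, A = 1 920 mm², x = 60 mm, Ī = 2 304 000 mm⁴.
By symmetry the centroid is at mid-width, x̄ = 60 mm.
All pieces are centred on the vertical centroidal axis, so I = ΣĪ = 4 658 307 mm⁴.

Iy ≈ 4.658 × 10⁶ mm⁴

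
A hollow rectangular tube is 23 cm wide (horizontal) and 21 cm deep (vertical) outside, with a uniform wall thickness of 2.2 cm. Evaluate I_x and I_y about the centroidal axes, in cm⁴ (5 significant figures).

Treat the section as a set of non-overlapping primitives; coordinates are from the bounding-box lower-left.
Outer rectangle: 23 × 21, A = 483 cm², y = 10.5 cm, Ī = 17750.25 cm⁴.
Inner void (subtracted): 18.6 × 16.6, A = 308.76 cm², y = 10.5 cm, Ī = 7090.159 cm⁴.
By symmetry the centroid is at mid-height, ȳ = 10.5 cm.
All pieces are centred on the centroidal x-axis, so I = ΣĪ (holes subtracted) = 10660.09 cm⁴.
Repeating about the centroidal y-axis gives I_y = 12390.7 cm⁴.

I_x ≈ 1.0660 × 10⁴ cm⁴, I_y ≈ 1.2391 × 10⁴ cm⁴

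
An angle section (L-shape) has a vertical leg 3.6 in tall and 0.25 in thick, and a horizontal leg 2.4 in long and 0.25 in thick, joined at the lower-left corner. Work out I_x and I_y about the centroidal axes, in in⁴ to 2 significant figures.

Decompose the section into non-overlapping parts with the origin at the bottom-left of its bounding rectangle.
Vertical leg: 0.25 × 3.6, A = 0.9 in², y = 1.8 in, Ī = 0.972 in⁴.
Horizontal leg (remainder): 2.15 × 0.25, A = 0.5375 in², y = 0.125 in, Ī = 0.002799 in⁴.
Centroid: ȳ = ΣA·y / ΣA = 1.174 in.
Transfer each piece to the centroidal x-axis using Ī + A·d² with d = y − 1.174:
  vertical leg: d = 0.6263 in → contributes +1.325 in⁴
  horizontal leg (remainder): d = -1.049 in → contributes +0.5939 in⁴
Total I = 1.919 in⁴.
For the y-axis: x̄ = 0.5737 in.
Repeating about the centroidal y-axis gives I_y = 0.6963 in⁴.

I_x ≈ 1.9 in⁴, I_y ≈ 0.70 in⁴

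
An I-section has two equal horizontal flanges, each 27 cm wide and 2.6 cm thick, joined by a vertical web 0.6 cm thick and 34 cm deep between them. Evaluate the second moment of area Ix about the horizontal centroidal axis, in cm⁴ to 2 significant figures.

Split into non-overlapping primitives; take the origin at the lower-left of the bounding box.
Bottom flange: 27 × 2.6, A = 70.2 cm², y = 1.3 cm, Ī = 39.55 cm⁴.
Web: 0.6 × 34, A = 20.4 cm², y = 19.6 cm, Ī = 1 965 cm⁴.
Top flange: 27 × 2.6, A = 70.2 cm², y = 37.9 cm, Ī = 39.55 cm⁴.
By symmetry the centroid is at mid-height, ȳ = 19.6 cm.
Transfer each piece to the horizontal centroidal axis using Ī + A·d² with d = y − 19.6:
  bottom flange: d = -18.3 cm → contributes +23 549 cm⁴
  web: d = 0 cm → contributes +1 965 cm⁴
  top flange: d = 18.3 cm → contributes +23 549 cm⁴
Total I = 49 063 cm⁴.

Ix ≈ 4.9 × 10⁴ cm⁴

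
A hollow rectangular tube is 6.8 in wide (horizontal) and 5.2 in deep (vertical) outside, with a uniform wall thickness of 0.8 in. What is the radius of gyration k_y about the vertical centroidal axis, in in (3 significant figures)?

Break the section into simple shapes (no overlaps), measuring from the bottom-left corner of the bounding box.
Outer rectangle: 6.8 × 5.2, A = 35.36 in², x = 3.4 in, Ī = 136.25 in⁴.
Inner void (subtracted): 5.2 × 3.6, A = 18.72 in², x = 3.4 in, Ī = 42.182 in⁴.
By symmetry the centroid is at mid-width, x̄ = 3.4 in.
All pieces are centred on the vertical centroidal axis, so I = ΣĪ (holes subtracted) = 94.071 in⁴.
Radius of gyration: k = √(I/A) = √(94.071 / 16.64) = 2.3777 in.

k_y ≈ 2.38 in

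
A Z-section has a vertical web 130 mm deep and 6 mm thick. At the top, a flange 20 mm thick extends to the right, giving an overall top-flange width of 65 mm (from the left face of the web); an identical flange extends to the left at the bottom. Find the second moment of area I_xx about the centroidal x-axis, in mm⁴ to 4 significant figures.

Split into non-overlapping primitives; take the origin at the lower-left of the bounding box.
Web: 6 × 130, A = 780 mm², y = 65 mm, Ī = 1 098 500 mm⁴.
Top flange (beyond web): 59 × 20, A = 1 180 mm², y = 120 mm, Ī = 39333.3 mm⁴.
Bottom flange (beyond web): 59 × 20, A = 1 180 mm², y = 10 mm, Ī = 39333.3 mm⁴.
Centroid: ȳ = ΣA·y / ΣA = 65 mm.
Transfer each piece to the centroidal x-axis using Ī + A·d² with d = y − 65:
  web: d = 0 mm → contributes +1 098 500 mm⁴
  top flange (beyond web): d = 55 mm → contributes +3 608 833 mm⁴
  bottom flange (beyond web): d = -55 mm → contributes +3 608 833 mm⁴
Total I = 8 316 167 mm⁴.

I_xx ≈ 8.316 × 10⁶ mm⁴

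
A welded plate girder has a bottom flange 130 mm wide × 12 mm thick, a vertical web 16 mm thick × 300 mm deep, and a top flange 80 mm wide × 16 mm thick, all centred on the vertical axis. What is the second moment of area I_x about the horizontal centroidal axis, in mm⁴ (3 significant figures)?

Split into non-overlapping primitives; take the origin at the lower-left of the bounding box.
Bottom plate: 130 × 12, A = 1 560 mm², y = 6 mm, Ī = 18 720 mm⁴.
Web plate: 16 × 300, A = 4 800 mm², y = 162 mm, Ī = 36 000 000 mm⁴.
Top plate: 80 × 16, A = 1 280 mm², y = 320 mm, Ī = 27 307 mm⁴.
Centroid: ȳ = ΣA·y / ΣA = 156.62 mm.
Transfer each piece to the horizontal centroidal axis using Ī + A·d² with d = y − 156.62:
  bottom plate: d = -150.62 mm → contributes +35 408 446 mm⁴
  web plate: d = 5.3822 mm → contributes +36 139 047 mm⁴
  top plate: d = 163.38 mm → contributes +34 195 298 mm⁴
Total I = 105 742 791 mm⁴.

I_x ≈ 1.06 × 10⁸ mm⁴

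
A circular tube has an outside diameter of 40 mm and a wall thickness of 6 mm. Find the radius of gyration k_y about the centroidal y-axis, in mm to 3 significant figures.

k_y ≈ 12.2 mm

Split into non-overlapping primitives; take the origin at the lower-left of the bounding box.
Outer circle: ⌀40, A = 1256.6 mm², x = 20 mm, Ī = 125 664 mm⁴.
Bore (subtracted): ⌀28, A = 615.75 mm², x = 20 mm, Ī = 30 172 mm⁴.
By symmetry the centroid is at mid-width, x̄ = 20 mm.
All pieces are centred on the centroidal y-axis, so I = ΣĪ (holes subtracted) = 95 492 mm⁴.
Radius of gyration: k = √(I/A) = √(95 492 / 640.88) = 12.207 mm.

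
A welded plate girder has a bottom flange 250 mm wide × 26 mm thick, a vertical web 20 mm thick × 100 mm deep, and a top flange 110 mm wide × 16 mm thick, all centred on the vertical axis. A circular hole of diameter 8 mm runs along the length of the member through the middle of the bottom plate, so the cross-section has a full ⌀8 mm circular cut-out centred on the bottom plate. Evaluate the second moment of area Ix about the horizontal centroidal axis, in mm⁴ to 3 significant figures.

Ix ≈ 2.45 × 10⁷ mm⁴

Treat the section as a set of non-overlapping primitives; coordinates are from the bounding-box lower-left.
Bottom plate: 250 × 26, A = 6 500 mm², y = 13 mm, Ī = 366 167 mm⁴.
Web plate: 20 × 100, A = 2 000 mm², y = 76 mm, Ī = 1 666 667 mm⁴.
Top plate: 110 × 16, A = 1 760 mm², y = 134 mm, Ī = 37 547 mm⁴.
Hole (subtracted): ⌀8, A = 50.265 mm², y = 13 mm, Ī = 201.06 mm⁴.
Centroid: ȳ = ΣA·y / ΣA = 46.2 mm.
Transfer each piece to the horizontal centroidal axis using Ī + A·d² with d = y − 46.2:
  bottom plate: d = -33.2 mm → contributes +7 530 592 mm⁴
  web plate: d = 29.8 mm → contributes +3 442 784 mm⁴
  top plate: d = 87.8 mm → contributes +13 605 202 mm⁴
  hole: d = -33.2 mm → contributes −55 605 mm⁴
Total I = 24 522 973 mm⁴.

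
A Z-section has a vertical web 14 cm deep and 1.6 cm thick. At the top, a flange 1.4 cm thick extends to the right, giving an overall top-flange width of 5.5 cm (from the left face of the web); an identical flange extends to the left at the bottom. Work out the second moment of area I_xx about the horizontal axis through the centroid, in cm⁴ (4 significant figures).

I_xx ≈ 801.1 cm⁴

Treat the section as a set of non-overlapping primitives; coordinates are from the bounding-box lower-left.
Web: 1.6 × 14, A = 22.4 cm², y = 7 cm, Ī = 365.867 cm⁴.
Top flange (beyond web): 3.9 × 1.4, A = 5.46 cm², y = 13.3 cm, Ī = 0.8918 cm⁴.
Bottom flange (beyond web): 3.9 × 1.4, A = 5.46 cm², y = 0.7 cm, Ī = 0.8918 cm⁴.
Centroid: ȳ = ΣA·y / ΣA = 7 cm.
Transfer each piece to the horizontal axis through the centroid using Ī + A·d² with d = y − 7:
  web: d = 0 cm → contributes +365.867 cm⁴
  top flange (beyond web): d = 6.3 cm → contributes +217.599 cm⁴
  bottom flange (beyond web): d = -6.3 cm → contributes +217.599 cm⁴
Total I = 801.065 cm⁴.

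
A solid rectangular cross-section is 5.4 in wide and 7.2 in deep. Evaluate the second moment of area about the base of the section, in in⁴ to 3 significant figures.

I_base ≈ 672 in⁴

The section: 5.4 × 7.2, A = 38.88 in², y = 3.6 in, Ī = 167.96 in⁴.
Transfer it to the bottom edge using Ī + A·d² with d = y − 0:
  the section: d = 3.6 in → contributes +671.85 in⁴
Total I = 671.85 in⁴.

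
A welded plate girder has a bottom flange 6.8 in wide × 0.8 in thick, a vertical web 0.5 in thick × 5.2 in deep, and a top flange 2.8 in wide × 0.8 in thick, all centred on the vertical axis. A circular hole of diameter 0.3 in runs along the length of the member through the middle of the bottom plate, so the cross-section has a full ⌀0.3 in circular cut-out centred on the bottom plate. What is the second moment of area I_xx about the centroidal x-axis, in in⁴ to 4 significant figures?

I_xx ≈ 66.12 in⁴

Split into non-overlapping primitives; take the origin at the lower-left of the bounding box.
Bottom plate: 6.8 × 0.8, A = 5.44 in², y = 0.4 in, Ī = 0.290133 in⁴.
Web plate: 0.5 × 5.2, A = 2.6 in², y = 3.4 in, Ī = 5.85867 in⁴.
Top plate: 2.8 × 0.8, A = 2.24 in², y = 6.4 in, Ī = 0.119467 in⁴.
Hole (subtracted): ⌀0.3, A = 0.0706858 in², y = 0.4 in, Ī = 0.000397608 in⁴.
Centroid: ȳ = ΣA·y / ΣA = 2.48045 in.
Transfer each piece to the centroidal x-axis using Ī + A·d² with d = y − 2.48045:
  bottom plate: d = -2.08045 in → contributes +23.836 in⁴
  web plate: d = 0.919547 in → contributes +8.05714 in⁴
  top plate: d = 3.91955 in → contributes +34.5322 in⁴
  hole: d = -2.08045 in → contributes −0.306346 in⁴
Total I = 66.119 in⁴.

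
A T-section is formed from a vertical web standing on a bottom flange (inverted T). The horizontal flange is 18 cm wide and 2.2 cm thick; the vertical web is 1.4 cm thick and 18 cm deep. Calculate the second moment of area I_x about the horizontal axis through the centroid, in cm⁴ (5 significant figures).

I_x ≈ 2267.3 cm⁴

Decompose the section into non-overlapping parts with the origin at the bottom-left of its bounding rectangle.
Flange: 18 × 2.2, A = 39.6 cm², y = 1.1 cm, Ī = 15.972 cm⁴.
Web: 1.4 × 18, A = 25.2 cm², y = 11.2 cm, Ī = 680.4 cm⁴.
Centroid: ȳ = ΣA·y / ΣA = 5.027778 cm.
Transfer each piece to the horizontal axis through the centroid using Ī + A·d² with d = y − 5.027778:
  flange: d = -3.927778 cm → contributes +626.8986 cm⁴
  web: d = 6.172222 cm → contributes +1640.427 cm⁴
Total I = 2267.326 cm⁴.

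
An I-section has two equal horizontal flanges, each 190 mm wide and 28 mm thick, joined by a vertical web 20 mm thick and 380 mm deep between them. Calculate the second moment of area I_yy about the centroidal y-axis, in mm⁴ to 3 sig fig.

I_yy ≈ 3.23 × 10⁷ mm⁴

Split into non-overlapping primitives; take the origin at the lower-left of the bounding box.
Bottom flange: 190 × 28, A = 5 320 mm², x = 95 mm, Ī = 16 004 333 mm⁴.
Web: 20 × 380, A = 7 600 mm², x = 95 mm, Ī = 253 333 mm⁴.
Top flange: 190 × 28, A = 5 320 mm², x = 95 mm, Ī = 16 004 333 mm⁴.
By symmetry the centroid is at mid-width, x̄ = 95 mm.
All pieces are centred on the centroidal y-axis, so I = ΣĪ = 32 262 000 mm⁴.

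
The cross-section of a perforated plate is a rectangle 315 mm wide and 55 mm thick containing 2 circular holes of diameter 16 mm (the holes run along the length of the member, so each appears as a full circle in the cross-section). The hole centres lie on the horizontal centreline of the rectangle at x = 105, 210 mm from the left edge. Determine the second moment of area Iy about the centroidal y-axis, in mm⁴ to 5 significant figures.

Treat the section as a set of non-overlapping primitives; coordinates are from the bounding-box lower-left.
Plate: 315 × 55, A = 17 325 mm², x = 157.5 mm, Ī = 143 256 094 mm⁴.
Hole 1 (subtracted): ⌀16, A = 201.0619 mm², x = 105 mm, Ī = 3216.991 mm⁴.
Hole 2 (subtracted): ⌀16, A = 201.0619 mm², x = 210 mm, Ī = 3216.991 mm⁴.
By symmetry the centroid is at mid-width, x̄ = 157.5 mm.
Transfer each piece to the centroidal y-axis using Ī + A·d² with d = x − 157.5:
  plate: d = 0 mm → contributes +143 256 094 mm⁴
  hole 1: d = -52.5 mm → contributes −557393.9 mm⁴
  hole 2: d = 52.5 mm → contributes −557393.9 mm⁴
Total I = 142 141 306 mm⁴.

Iy ≈ 1.4214 × 10⁸ mm⁴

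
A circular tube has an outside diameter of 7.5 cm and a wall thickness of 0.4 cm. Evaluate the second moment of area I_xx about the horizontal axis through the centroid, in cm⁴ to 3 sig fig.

I_xx ≈ 56.4 cm⁴

Break the section into simple shapes (no overlaps), measuring from the bottom-left corner of the bounding box.
Outer circle: ⌀7.5, A = 44.179 cm², y = 3.75 cm, Ī = 155.32 cm⁴.
Bore (subtracted): ⌀6.7, A = 35.257 cm², y = 3.75 cm, Ī = 98.917 cm⁴.
By symmetry the centroid is at mid-height, ȳ = 3.75 cm.
All pieces are centred on the horizontal axis through the centroid, so I = ΣĪ (holes subtracted) = 56.399 cm⁴.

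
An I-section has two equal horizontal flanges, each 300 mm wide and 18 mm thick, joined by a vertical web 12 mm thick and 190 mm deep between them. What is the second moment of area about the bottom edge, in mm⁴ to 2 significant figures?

Split into non-overlapping primitives; take the origin at the lower-left of the bounding box.
Bottom flange: 300 × 18, A = 5 400 mm², y = 9 mm, Ī = 145 800 mm⁴.
Web: 12 × 190, A = 2 280 mm², y = 113 mm, Ī = 6 859 000 mm⁴.
Top flange: 300 × 18, A = 5 400 mm², y = 217 mm, Ī = 145 800 mm⁴.
Transfer each piece to the bottom edge using Ī + A·d² with d = y − 0:
  bottom flange: d = 9 mm → contributes +583 200 mm⁴
  web: d = 113 mm → contributes +35 972 320 mm⁴
  top flange: d = 217 mm → contributes +254 426 400 mm⁴
Total I = 290 981 920 mm⁴.

I_base ≈ 2.9 × 10⁸ mm⁴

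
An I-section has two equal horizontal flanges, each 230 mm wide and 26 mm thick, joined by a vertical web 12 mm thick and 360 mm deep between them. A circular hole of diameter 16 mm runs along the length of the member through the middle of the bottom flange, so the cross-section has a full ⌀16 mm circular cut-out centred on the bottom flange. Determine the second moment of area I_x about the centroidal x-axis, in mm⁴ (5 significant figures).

Decompose the section into non-overlapping parts with the origin at the bottom-left of its bounding rectangle.
Bottom flange: 230 × 26, A = 5 980 mm², y = 13 mm, Ī = 336873.3 mm⁴.
Web: 12 × 360, A = 4 320 mm², y = 206 mm, Ī = 46 656 000 mm⁴.
Top flange: 230 × 26, A = 5 980 mm², y = 399 mm, Ī = 336873.3 mm⁴.
Hole (subtracted): ⌀16, A = 201.0619 mm², y = 13 mm, Ī = 3216.991 mm⁴.
Centroid: ȳ = ΣA·y / ΣA = 208.4134 mm.
Transfer each piece to the centroidal x-axis using Ī + A·d² with d = y − 208.4134:
  bottom flange: d = -195.4134 mm → contributes +228 691 533 mm⁴
  web: d = -2.413403 mm → contributes +46 681 162 mm⁴
  top flange: d = 190.5866 mm → contributes +217 549 915 mm⁴
  hole: d = -195.4134 mm → contributes −7 681 048 mm⁴
Total I = 485 241 562 mm⁴.

I_x ≈ 4.8524 × 10⁸ mm⁴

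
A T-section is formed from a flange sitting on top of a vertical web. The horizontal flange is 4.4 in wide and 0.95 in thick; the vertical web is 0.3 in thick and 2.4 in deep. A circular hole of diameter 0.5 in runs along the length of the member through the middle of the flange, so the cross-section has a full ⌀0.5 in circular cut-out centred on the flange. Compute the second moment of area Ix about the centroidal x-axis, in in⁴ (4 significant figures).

Split into non-overlapping primitives; take the origin at the lower-left of the bounding box.
Flange: 4.4 × 0.95, A = 4.18 in², y = 2.875 in, Ī = 0.314371 in⁴.
Web: 0.3 × 2.4, A = 0.72 in², y = 1.2 in, Ī = 0.3456 in⁴.
Hole (subtracted): ⌀0.5, A = 0.19635 in², y = 2.875 in, Ī = 0.00306796 in⁴.
Centroid: ȳ = ΣA·y / ΣA = 2.6186 in.
Transfer each piece to the centroidal x-axis using Ī + A·d² with d = y − 2.6186:
  flange: d = 0.256397 in → contributes +0.589161 in⁴
  web: d = -1.4186 in → contributes +1.79455 in⁴
  hole: d = 0.256397 in → contributes −0.0159758 in⁴
Total I = 2.36774 in⁴.

Ix ≈ 2.368 in⁴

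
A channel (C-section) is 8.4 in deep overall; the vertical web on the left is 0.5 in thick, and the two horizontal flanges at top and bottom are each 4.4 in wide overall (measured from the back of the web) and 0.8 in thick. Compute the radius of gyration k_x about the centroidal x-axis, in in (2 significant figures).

Treat the section as a set of non-overlapping primitives; coordinates are from the bounding-box lower-left.
Web: 0.5 × 8.4, A = 4.2 in², y = 4.2 in, Ī = 24.7 in⁴.
Top flange (beyond web): 3.9 × 0.8, A = 3.12 in², y = 8 in, Ī = 0.1664 in⁴.
Bottom flange (beyond web): 3.9 × 0.8, A = 3.12 in², y = 0.4 in, Ī = 0.1664 in⁴.
By symmetry the centroid is at mid-height, ȳ = 4.2 in.
Transfer each piece to the centroidal x-axis using Ī + A·d² with d = y − 4.2:
  web: d = 0 in → contributes +24.7 in⁴
  top flange (beyond web): d = 3.8 in → contributes +45.22 in⁴
  bottom flange (beyond web): d = -3.8 in → contributes +45.22 in⁴
Total I = 115.1 in⁴.
Radius of gyration: k = √(I/A) = √(115.1 / 10.44) = 3.321 in.

k_x ≈ 3.3 in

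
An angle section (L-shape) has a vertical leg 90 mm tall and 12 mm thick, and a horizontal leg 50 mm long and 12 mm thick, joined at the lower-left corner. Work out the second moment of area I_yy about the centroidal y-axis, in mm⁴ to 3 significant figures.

Treat the section as a set of non-overlapping primitives; coordinates are from the bounding-box lower-left.
Vertical leg: 12 × 90, A = 1 080 mm², x = 6 mm, Ī = 12 960 mm⁴.
Horizontal leg (remainder): 38 × 12, A = 456 mm², x = 31 mm, Ī = 54 872 mm⁴.
Centroid: x̄ = ΣA·x / ΣA = 13.422 mm.
Transfer each piece to the centroidal y-axis using Ī + A·d² with d = x − 13.422:
  vertical leg: d = -7.4219 mm → contributes +72 451 mm⁴
  horizontal leg (remainder): d = 17.578 mm → contributes +195 772 mm⁴
Total I = 268 223 mm⁴.

I_yy ≈ 2.68 × 10⁵ mm⁴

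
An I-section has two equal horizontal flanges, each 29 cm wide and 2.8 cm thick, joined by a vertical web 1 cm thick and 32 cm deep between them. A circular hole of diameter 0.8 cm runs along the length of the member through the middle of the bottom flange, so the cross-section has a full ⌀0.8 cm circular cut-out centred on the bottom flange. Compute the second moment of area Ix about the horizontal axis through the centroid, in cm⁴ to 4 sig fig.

Treat the section as a set of non-overlapping primitives; coordinates are from the bounding-box lower-left.
Bottom flange: 29 × 2.8, A = 81.2 cm², y = 1.4 cm, Ī = 53.0507 cm⁴.
Web: 1 × 32, A = 32 cm², y = 18.8 cm, Ī = 2730.67 cm⁴.
Top flange: 29 × 2.8, A = 81.2 cm², y = 36.2 cm, Ī = 53.0507 cm⁴.
Hole (subtracted): ⌀0.8, A = 0.502655 cm², y = 1.4 cm, Ī = 0.0201062 cm⁴.
Centroid: ȳ = ΣA·y / ΣA = 18.8451 cm.
Transfer each piece to the horizontal axis through the centroid using Ī + A·d² with d = y − 18.8451:
  bottom flange: d = -17.4451 cm → contributes +24764.8 cm⁴
  web: d = -0.0451073 cm → contributes +2730.73 cm⁴
  top flange: d = 17.3549 cm → contributes +24509.9 cm⁴
  hole: d = -17.4451 cm → contributes −152.994 cm⁴
Total I = 51852.4 cm⁴.

Ix ≈ 5.185 × 10⁴ cm⁴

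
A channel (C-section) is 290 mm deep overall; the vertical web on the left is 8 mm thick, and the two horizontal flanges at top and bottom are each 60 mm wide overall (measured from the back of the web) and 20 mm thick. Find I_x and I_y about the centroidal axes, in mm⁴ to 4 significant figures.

Treat the section as a set of non-overlapping primitives; coordinates are from the bounding-box lower-left.
Web: 8 × 290, A = 2 320 mm², y = 145 mm, Ī = 16 259 333 mm⁴.
Top flange (beyond web): 52 × 20, A = 1 040 mm², y = 280 mm, Ī = 34666.7 mm⁴.
Bottom flange (beyond web): 52 × 20, A = 1 040 mm², y = 10 mm, Ī = 34666.7 mm⁴.
By symmetry the centroid is at mid-height, ȳ = 145 mm.
Transfer each piece to the centroidal x-axis using Ī + A·d² with d = y − 145:
  web: d = 0 mm → contributes +16 259 333 mm⁴
  top flange (beyond web): d = 135 mm → contributes +18 988 667 mm⁴
  bottom flange (beyond web): d = -135 mm → contributes +18 988 667 mm⁴
Total I = 54 236 667 mm⁴.
For the y-axis: x̄ = 18.1818 mm.
Repeating about the centroidal y-axis gives I_y = 1 468 121 mm⁴.

I_x ≈ 5.424 × 10⁷ mm⁴, I_y ≈ 1.468 × 10⁶ mm⁴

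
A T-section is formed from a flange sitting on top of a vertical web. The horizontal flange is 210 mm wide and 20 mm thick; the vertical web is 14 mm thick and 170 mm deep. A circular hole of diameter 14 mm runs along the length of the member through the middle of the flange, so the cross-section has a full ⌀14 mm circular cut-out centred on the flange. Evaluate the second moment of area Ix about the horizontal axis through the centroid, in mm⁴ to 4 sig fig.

Ix ≈ 1.939 × 10⁷ mm⁴

Break the section into simple shapes (no overlaps), measuring from the bottom-left corner of the bounding box.
Flange: 210 × 20, A = 4 200 mm², y = 180 mm, Ī = 140 000 mm⁴.
Web: 14 × 170, A = 2 380 mm², y = 85 mm, Ī = 5 731 833 mm⁴.
Hole (subtracted): ⌀14, A = 153.938 mm², y = 180 mm, Ī = 1885.74 mm⁴.
Centroid: ȳ = ΣA·y / ΣA = 144.815 mm.
Transfer each piece to the horizontal axis through the centroid using Ī + A·d² with d = y − 144.815:
  flange: d = 35.1848 mm → contributes +5 339 488 mm⁴
  web: d = -59.8152 mm → contributes +14 247 123 mm⁴
  hole: d = 35.1848 mm → contributes −192 457 mm⁴
Total I = 19 394 154 mm⁴.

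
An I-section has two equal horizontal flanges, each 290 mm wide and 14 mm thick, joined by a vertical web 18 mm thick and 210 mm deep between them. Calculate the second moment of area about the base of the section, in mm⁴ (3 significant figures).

Decompose the section into non-overlapping parts with the origin at the bottom-left of its bounding rectangle.
Bottom flange: 290 × 14, A = 4 060 mm², y = 7 mm, Ī = 66 313 mm⁴.
Web: 18 × 210, A = 3 780 mm², y = 119 mm, Ī = 13 891 500 mm⁴.
Top flange: 290 × 14, A = 4 060 mm², y = 231 mm, Ī = 66 313 mm⁴.
Transfer each piece to the base of the section using Ī + A·d² with d = y − 0:
  bottom flange: d = 7 mm → contributes +265 253 mm⁴
  web: d = 119 mm → contributes +67 420 080 mm⁴
  top flange: d = 231 mm → contributes +216 711 973 mm⁴
Total I = 284 397 307 mm⁴.

I_base ≈ 2.84 × 10⁸ mm⁴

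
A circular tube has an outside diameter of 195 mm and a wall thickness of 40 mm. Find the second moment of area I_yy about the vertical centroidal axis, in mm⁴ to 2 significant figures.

Split into non-overlapping primitives; take the origin at the lower-left of the bounding box.
Outer circle: ⌀195, A = 29 865 mm², x = 97.5 mm, Ī = 70 975 481 mm⁴.
Bore (subtracted): ⌀115, A = 10 387 mm², x = 97.5 mm, Ī = 8 585 414 mm⁴.
By symmetry the centroid is at mid-width, x̄ = 97.5 mm.
All pieces are centred on the vertical centroidal axis, so I = ΣĪ (holes subtracted) = 62 390 067 mm⁴.

I_yy ≈ 6.2 × 10⁷ mm⁴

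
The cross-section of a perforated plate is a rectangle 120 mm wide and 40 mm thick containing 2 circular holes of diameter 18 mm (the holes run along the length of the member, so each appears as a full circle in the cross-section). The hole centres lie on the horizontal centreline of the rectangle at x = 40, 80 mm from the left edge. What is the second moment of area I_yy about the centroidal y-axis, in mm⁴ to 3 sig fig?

I_yy ≈ 5.55 × 10⁶ mm⁴

Split into non-overlapping primitives; take the origin at the lower-left of the bounding box.
Plate: 120 × 40, A = 4 800 mm², x = 60 mm, Ī = 5 760 000 mm⁴.
Hole 1 (subtracted): ⌀18, A = 254.47 mm², x = 40 mm, Ī = 5 153 mm⁴.
Hole 2 (subtracted): ⌀18, A = 254.47 mm², x = 80 mm, Ī = 5 153 mm⁴.
By symmetry the centroid is at mid-width, x̄ = 60 mm.
Transfer each piece to the centroidal y-axis using Ī + A·d² with d = x − 60:
  plate: d = 0 mm → contributes +5 760 000 mm⁴
  hole 1: d = -20 mm → contributes −106 941 mm⁴
  hole 2: d = 20 mm → contributes −106 941 mm⁴
Total I = 5 546 119 mm⁴.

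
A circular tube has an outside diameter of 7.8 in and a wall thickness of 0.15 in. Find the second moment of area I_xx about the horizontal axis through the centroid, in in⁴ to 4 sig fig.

Decompose the section into non-overlapping parts with the origin at the bottom-left of its bounding rectangle.
Outer circle: ⌀7.8, A = 47.7836 in², y = 3.9 in, Ī = 181.697 in⁴.
Bore (subtracted): ⌀7.5, A = 44.1786 in², y = 3.9 in, Ī = 155.316 in⁴.
By symmetry the centroid is at mid-height, ȳ = 3.9 in.
All pieces are centred on the horizontal axis through the centroid, so I = ΣĪ (holes subtracted) = 26.3817 in⁴.

I_xx ≈ 26.38 in⁴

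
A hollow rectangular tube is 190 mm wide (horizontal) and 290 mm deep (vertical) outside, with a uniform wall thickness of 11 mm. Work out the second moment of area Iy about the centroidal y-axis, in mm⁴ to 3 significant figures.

Split into non-overlapping primitives; take the origin at the lower-left of the bounding box.
Outer rectangle: 190 × 290, A = 55 100 mm², x = 95 mm, Ī = 165 759 167 mm⁴.
Inner void (subtracted): 168 × 268, A = 45 024 mm², x = 95 mm, Ī = 105 896 448 mm⁴.
By symmetry the centroid is at mid-width, x̄ = 95 mm.
All pieces are centred on the centroidal y-axis, so I = ΣĪ (holes subtracted) = 59 862 719 mm⁴.

Iy ≈ 5.99 × 10⁷ mm⁴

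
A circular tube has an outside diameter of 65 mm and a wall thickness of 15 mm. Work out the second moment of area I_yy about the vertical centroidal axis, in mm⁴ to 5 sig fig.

Break the section into simple shapes (no overlaps), measuring from the bottom-left corner of the bounding box.
Outer circle: ⌀65, A = 3318.307 mm², x = 32.5 mm, Ī = 876240.5 mm⁴.
Bore (subtracted): ⌀35, A = 962.1128 mm², x = 32.5 mm, Ī = 73661.76 mm⁴.
By symmetry the centroid is at mid-width, x̄ = 32.5 mm.
All pieces are centred on the vertical centroidal axis, so I = ΣĪ (holes subtracted) = 802578.7 mm⁴.

I_yy ≈ 8.0258 × 10⁵ mm⁴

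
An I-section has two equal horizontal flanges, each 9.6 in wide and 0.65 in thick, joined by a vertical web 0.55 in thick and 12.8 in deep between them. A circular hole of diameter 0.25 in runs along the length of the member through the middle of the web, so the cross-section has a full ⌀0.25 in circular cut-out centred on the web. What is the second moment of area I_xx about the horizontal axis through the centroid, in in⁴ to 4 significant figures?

Decompose the section into non-overlapping parts with the origin at the bottom-left of its bounding rectangle.
Bottom flange: 9.6 × 0.65, A = 6.24 in², y = 0.325 in, Ī = 0.2197 in⁴.
Web: 0.55 × 12.8, A = 7.04 in², y = 7.05 in, Ī = 96.1195 in⁴.
Top flange: 9.6 × 0.65, A = 6.24 in², y = 13.775 in, Ī = 0.2197 in⁴.
Hole (subtracted): ⌀0.25, A = 0.0490874 in², y = 7.05 in, Ī = 0.000191748 in⁴.
By symmetry the centroid is at mid-height, ȳ = 7.05 in.
Transfer each piece to the horizontal axis through the centroid using Ī + A·d² with d = y − 7.05:
  bottom flange: d = -6.725 in → contributes +282.428 in⁴
  web: d = 0 in → contributes +96.1195 in⁴
  top flange: d = 6.725 in → contributes +282.428 in⁴
  hole: d = 0 in → contributes −0.000191748 in⁴
Total I = 660.974 in⁴.

I_xx ≈ 661.0 in⁴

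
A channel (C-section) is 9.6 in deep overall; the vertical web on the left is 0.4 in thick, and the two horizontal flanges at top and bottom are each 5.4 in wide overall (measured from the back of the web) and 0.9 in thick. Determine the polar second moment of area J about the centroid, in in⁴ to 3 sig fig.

Decompose the section into non-overlapping parts with the origin at the bottom-left of its bounding rectangle.
Web: 0.4 × 9.6, A = 3.84 in², y = 4.8 in, Ī = 29.491 in⁴.
Top flange (beyond web): 5 × 0.9, A = 4.5 in², y = 9.15 in, Ī = 0.30375 in⁴.
Bottom flange (beyond web): 5 × 0.9, A = 4.5 in², y = 0.45 in, Ī = 0.30375 in⁴.
By symmetry the centroid is at mid-height, ȳ = 4.8 in.
Transfer each piece to the centroidal x-axis using Ī + A·d² with d = y − 4.8:
  web: d = 0 in → contributes +29.491 in⁴
  top flange (beyond web): d = 4.35 in → contributes +85.455 in⁴
  bottom flange (beyond web): d = -4.35 in → contributes +85.455 in⁴
Total I = 200.4 in⁴.
For the y-axis: x̄ = 2.0925 in.
Repeating about the centroidal y-axis gives I_y = 38.423 in⁴.
Polar second moment: J = I_x + I_y = 238.82 in⁴.

J ≈ 239 in⁴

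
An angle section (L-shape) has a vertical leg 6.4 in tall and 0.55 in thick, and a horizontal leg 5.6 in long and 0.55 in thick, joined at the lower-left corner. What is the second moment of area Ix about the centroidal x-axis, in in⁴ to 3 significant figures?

Ix ≈ 25.4 in⁴

Treat the section as a set of non-overlapping primitives; coordinates are from the bounding-box lower-left.
Vertical leg: 0.55 × 6.4, A = 3.52 in², y = 3.2 in, Ī = 12.015 in⁴.
Horizontal leg (remainder): 5.05 × 0.55, A = 2.7775 in², y = 0.275 in, Ī = 0.070016 in⁴.
Centroid: ȳ = ΣA·y / ΣA = 1.9099 in.
Transfer each piece to the centroidal x-axis using Ī + A·d² with d = y − 1.9099:
  vertical leg: d = 1.2901 in → contributes +17.873 in⁴
  horizontal leg (remainder): d = -1.6349 in → contributes +7.4943 in⁴
Total I = 25.367 in⁴.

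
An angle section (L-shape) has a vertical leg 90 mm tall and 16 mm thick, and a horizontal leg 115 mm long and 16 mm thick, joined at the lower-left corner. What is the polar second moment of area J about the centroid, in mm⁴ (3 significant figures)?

Split into non-overlapping primitives; take the origin at the lower-left of the bounding box.
Vertical leg: 16 × 90, A = 1 440 mm², y = 45 mm, Ī = 972 000 mm⁴.
Horizontal leg (remainder): 99 × 16, A = 1 584 mm², y = 8 mm, Ī = 33 792 mm⁴.
Centroid: ȳ = ΣA·y / ΣA = 25.619 mm.
Transfer each piece to the centroidal x-axis using Ī + A·d² with d = y − 25.619:
  vertical leg: d = 19.381 mm → contributes +1 512 895 mm⁴
  horizontal leg (remainder): d = -17.619 mm → contributes +525 514 mm⁴
Total I = 2 038 409 mm⁴.
For the y-axis: x̄ = 38.119 mm.
Repeating about the centroidal y-axis gives I_y = 3 818 309 mm⁴.
Polar second moment: J = I_x + I_y = 5 856 718 mm⁴.

J ≈ 5.86 × 10⁶ mm⁴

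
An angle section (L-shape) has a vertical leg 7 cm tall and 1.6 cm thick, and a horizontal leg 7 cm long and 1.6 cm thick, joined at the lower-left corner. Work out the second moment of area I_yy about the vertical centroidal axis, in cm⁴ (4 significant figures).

I_yy ≈ 83.13 cm⁴

Split into non-overlapping primitives; take the origin at the lower-left of the bounding box.
Vertical leg: 1.6 × 7, A = 11.2 cm², x = 0.8 cm, Ī = 2.38933 cm⁴.
Horizontal leg (remainder): 5.4 × 1.6, A = 8.64 cm², x = 4.3 cm, Ī = 20.9952 cm⁴.
Centroid: x̄ = ΣA·x / ΣA = 2.32419 cm.
Transfer each piece to the vertical centroidal axis using Ī + A·d² with d = x − 2.32419:
  vertical leg: d = -1.52419 cm → contributes +28.4088 cm⁴
  horizontal leg (remainder): d = 1.97581 cm → contributes +54.7241 cm⁴
Total I = 83.1329 cm⁴.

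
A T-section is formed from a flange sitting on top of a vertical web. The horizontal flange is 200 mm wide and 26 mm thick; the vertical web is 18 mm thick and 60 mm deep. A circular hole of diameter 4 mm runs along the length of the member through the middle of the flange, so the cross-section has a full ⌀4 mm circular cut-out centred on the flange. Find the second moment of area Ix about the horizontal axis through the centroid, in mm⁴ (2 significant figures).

Ix ≈ 2.3 × 10⁶ mm⁴

Split into non-overlapping primitives; take the origin at the lower-left of the bounding box.
Flange: 200 × 26, A = 5 200 mm², y = 73 mm, Ī = 292 933 mm⁴.
Web: 18 × 60, A = 1 080 mm², y = 30 mm, Ī = 324 000 mm⁴.
Hole (subtracted): ⌀4, A = 12.57 mm², y = 73 mm, Ī = 12.57 mm⁴.
Centroid: ȳ = ΣA·y / ΣA = 65.59 mm.
Transfer each piece to the horizontal axis through the centroid using Ī + A·d² with d = y − 65.59:
  flange: d = 7.41 mm → contributes +578 435 mm⁴
  web: d = -35.59 mm → contributes +1 692 001 mm⁴
  hole: d = 7.41 mm → contributes −702.5 mm⁴
Total I = 2 269 733 mm⁴.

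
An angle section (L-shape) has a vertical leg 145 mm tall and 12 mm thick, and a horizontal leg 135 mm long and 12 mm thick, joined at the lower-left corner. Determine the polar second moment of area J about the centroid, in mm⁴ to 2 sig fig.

Split into non-overlapping primitives; take the origin at the lower-left of the bounding box.
Vertical leg: 12 × 145, A = 1 740 mm², y = 72.5 mm, Ī = 3 048 625 mm⁴.
Horizontal leg (remainder): 123 × 12, A = 1 476 mm², y = 6 mm, Ī = 17 712 mm⁴.
Centroid: ȳ = ΣA·y / ΣA = 41.98 mm.
Transfer each piece to the centroidal x-axis using Ī + A·d² with d = y − 41.98:
  vertical leg: d = 30.52 mm → contributes +4 669 439 mm⁴
  horizontal leg (remainder): d = -35.98 mm → contributes +1 928 428 mm⁴
Total I = 6 597 867 mm⁴.
For the y-axis: x̄ = 36.98 mm.
Repeating about the centroidal y-axis gives I_y = 5 520 287 mm⁴.
Polar second moment: J = I_x + I_y = 12 118 153 mm⁴.

J ≈ 1.2 × 10⁷ mm⁴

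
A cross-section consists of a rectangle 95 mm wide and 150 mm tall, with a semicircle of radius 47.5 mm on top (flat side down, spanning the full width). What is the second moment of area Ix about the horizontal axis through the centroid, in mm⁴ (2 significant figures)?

Decompose the section into non-overlapping parts with the origin at the bottom-left of its bounding rectangle.
Rectangular body: 95 × 150, A = 14 250 mm², y = 75 mm, Ī = 26 718 750 mm⁴.
Semicircular cap: semicircle r = 47.5, A = 3 544 mm², y = 170.2 mm, Ī = 558 736 mm⁴.
Centroid: ȳ = ΣA·y / ΣA = 93.95 mm.
Transfer each piece to the horizontal axis through the centroid using Ī + A·d² with d = y − 93.95:
  rectangular body: d = -18.95 mm → contributes +31 837 713 mm⁴
  semicircular cap: d = 76.21 mm → contributes +21 140 840 mm⁴
Total I = 52 978 553 mm⁴.

Ix ≈ 5.3 × 10⁷ mm⁴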